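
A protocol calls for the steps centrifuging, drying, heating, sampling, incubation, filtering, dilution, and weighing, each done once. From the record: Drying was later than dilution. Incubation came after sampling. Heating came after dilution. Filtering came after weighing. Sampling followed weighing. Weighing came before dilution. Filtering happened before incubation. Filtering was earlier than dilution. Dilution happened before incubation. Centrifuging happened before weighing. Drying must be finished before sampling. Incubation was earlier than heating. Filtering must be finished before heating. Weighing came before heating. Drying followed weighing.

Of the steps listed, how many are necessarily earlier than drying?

Directly stated before drying: dilution and weighing.
Centrifuging reaches drying via centrifuging → weighing → drying.
Filtering reaches drying via filtering → dilution → drying.
No chain forces sampling (or any of the others) ahead of drying.
That's centrifuging, dilution, filtering, and weighing — 4 in all.

4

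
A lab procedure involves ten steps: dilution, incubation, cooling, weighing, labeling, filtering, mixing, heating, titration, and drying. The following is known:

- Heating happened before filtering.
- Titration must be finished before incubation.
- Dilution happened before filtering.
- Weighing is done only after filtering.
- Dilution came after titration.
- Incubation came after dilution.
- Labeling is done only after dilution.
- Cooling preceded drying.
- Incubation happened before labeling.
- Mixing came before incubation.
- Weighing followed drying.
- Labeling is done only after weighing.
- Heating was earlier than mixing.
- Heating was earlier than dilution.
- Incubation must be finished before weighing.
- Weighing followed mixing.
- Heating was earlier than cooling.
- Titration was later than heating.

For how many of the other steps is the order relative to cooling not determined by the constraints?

Forced before cooling: heating; forced after cooling: drying, labeling, and weighing.
That leaves dilution, filtering, incubation, mixing, and titration with no forced order relative to cooling — 5.

5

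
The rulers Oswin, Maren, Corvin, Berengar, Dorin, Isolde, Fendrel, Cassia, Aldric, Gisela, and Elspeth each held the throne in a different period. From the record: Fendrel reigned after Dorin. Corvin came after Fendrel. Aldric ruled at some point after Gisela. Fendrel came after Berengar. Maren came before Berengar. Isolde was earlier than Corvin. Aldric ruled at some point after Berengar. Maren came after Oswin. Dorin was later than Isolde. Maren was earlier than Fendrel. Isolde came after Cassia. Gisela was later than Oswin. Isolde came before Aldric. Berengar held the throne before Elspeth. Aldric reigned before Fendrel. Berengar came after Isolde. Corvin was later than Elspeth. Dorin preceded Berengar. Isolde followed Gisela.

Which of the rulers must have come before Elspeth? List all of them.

Directly stated before Elspeth: Berengar.
Cassia reaches Elspeth via Cassia → Isolde → Berengar → Elspeth.
Dorin reaches Elspeth via Dorin → Berengar → Elspeth.
Gisela reaches Elspeth via Gisela → Isolde → Berengar → Elspeth.
Likewise Isolde, Maren, and Oswin each reach Elspeth by chaining the stated constraints.

Berengar, Cassia, Dorin, Gisela, Isolde, Maren, Oswin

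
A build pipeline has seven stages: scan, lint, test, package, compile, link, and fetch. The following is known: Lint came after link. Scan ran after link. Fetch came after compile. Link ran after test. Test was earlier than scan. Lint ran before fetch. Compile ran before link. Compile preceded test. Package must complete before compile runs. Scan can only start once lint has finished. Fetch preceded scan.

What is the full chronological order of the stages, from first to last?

The constraints fix every adjacent pair, so only one ordering works:
package → compile → test → link → lint → fetch → scan.

package, compile, test, link, lint, fetch, scan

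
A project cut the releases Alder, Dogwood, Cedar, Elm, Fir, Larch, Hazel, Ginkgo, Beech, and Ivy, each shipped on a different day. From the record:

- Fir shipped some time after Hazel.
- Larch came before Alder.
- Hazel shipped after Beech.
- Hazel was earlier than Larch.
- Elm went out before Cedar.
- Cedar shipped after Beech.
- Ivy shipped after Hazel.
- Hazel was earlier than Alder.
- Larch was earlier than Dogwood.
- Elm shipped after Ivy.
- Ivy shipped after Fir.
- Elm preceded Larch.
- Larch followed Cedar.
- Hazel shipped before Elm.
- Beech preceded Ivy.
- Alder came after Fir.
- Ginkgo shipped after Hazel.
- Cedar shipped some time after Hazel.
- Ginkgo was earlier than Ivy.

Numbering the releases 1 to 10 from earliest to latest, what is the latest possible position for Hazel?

Hazel must come before Alder, Cedar, Dogwood, Elm, Fir, Ginkgo, Ivy, and Larch — 8 releases forced after it.
Everything else can be placed before Hazel in some valid order, so Hazel can sit as late as position 10 − 8 = 2.

2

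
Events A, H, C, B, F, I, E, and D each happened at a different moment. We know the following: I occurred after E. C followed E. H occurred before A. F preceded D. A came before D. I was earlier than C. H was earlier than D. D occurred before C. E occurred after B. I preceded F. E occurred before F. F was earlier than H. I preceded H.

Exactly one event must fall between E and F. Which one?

Tracing the constraints gives E → I → F, so I sits after E and before F.
No other event is forced both after E and before F.

I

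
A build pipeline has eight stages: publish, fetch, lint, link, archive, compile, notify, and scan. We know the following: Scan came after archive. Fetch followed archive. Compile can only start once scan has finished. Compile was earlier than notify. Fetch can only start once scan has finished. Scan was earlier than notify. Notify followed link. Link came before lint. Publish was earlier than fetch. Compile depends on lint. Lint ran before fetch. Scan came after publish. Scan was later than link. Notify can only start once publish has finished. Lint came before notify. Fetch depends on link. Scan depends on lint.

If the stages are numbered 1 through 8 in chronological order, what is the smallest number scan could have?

5

Archive, link, lint, and publish must all come before scan — 4 forced predecessors.
Nothing else is forced ahead of scan, so its earliest slot is position 4 + 1 = 5.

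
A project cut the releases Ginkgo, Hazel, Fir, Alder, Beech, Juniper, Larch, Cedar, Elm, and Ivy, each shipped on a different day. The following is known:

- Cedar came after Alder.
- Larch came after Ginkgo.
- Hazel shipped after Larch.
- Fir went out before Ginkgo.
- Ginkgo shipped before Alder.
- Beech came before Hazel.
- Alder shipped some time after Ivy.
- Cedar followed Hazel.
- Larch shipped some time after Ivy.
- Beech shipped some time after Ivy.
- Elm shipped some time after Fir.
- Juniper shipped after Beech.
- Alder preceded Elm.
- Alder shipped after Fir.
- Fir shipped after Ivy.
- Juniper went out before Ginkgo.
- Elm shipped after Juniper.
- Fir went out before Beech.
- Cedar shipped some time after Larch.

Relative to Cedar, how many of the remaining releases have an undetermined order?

1

Forced before Cedar: Alder, Beech, Fir, Ginkgo, Hazel, Ivy, Juniper, and Larch.
That leaves Elm with no forced order relative to Cedar — 1.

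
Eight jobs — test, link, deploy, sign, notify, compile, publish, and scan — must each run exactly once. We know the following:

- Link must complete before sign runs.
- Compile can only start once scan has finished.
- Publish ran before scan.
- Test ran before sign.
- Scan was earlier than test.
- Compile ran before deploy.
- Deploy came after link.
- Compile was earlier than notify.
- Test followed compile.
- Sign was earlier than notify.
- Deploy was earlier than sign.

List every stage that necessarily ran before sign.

Directly stated before sign: deploy, link, and test.
Compile reaches sign via compile → deploy → sign.
Publish reaches sign via publish → scan → test → sign.
Scan reaches sign via scan → test → sign.
No chain forces notify ahead of sign.

compile, deploy, link, publish, scan, test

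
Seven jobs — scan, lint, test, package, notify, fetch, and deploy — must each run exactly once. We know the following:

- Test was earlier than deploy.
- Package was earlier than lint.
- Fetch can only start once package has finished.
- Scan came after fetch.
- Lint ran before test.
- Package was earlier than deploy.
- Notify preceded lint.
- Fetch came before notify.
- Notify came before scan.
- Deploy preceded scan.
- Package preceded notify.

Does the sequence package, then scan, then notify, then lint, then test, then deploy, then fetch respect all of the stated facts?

The constraints require deploy before scan, but in the proposed sequence scan appears ahead of deploy. That one violation is enough.

no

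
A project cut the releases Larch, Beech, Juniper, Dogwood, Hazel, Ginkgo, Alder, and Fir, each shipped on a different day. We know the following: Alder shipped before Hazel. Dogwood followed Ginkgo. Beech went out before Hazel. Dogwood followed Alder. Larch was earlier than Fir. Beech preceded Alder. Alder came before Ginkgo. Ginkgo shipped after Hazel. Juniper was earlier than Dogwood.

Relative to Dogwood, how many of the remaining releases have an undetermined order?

Forced before Dogwood: Alder, Beech, Ginkgo, Hazel, and Juniper.
That leaves Fir and Larch with no forced order relative to Dogwood — 2.

2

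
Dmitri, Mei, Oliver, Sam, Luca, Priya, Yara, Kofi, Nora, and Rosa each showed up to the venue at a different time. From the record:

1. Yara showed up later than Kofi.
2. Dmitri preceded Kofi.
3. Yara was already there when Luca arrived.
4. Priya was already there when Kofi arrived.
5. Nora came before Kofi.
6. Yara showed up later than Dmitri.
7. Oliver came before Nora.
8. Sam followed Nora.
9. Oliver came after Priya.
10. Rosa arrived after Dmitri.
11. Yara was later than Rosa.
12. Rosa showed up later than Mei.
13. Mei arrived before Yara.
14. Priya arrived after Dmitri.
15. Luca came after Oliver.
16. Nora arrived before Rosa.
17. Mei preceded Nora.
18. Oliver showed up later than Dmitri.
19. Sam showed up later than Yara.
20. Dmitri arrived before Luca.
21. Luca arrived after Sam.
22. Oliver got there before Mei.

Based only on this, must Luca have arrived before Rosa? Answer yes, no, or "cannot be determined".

no

Tracing the constraints gives Rosa → Yara → Luca, so Rosa must come before Luca.
That means Luca cannot be before Rosa.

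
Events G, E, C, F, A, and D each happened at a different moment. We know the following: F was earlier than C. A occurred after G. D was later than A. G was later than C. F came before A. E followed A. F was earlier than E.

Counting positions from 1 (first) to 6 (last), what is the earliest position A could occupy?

4

C, F, and G must all come before A — 3 forced predecessors.
Nothing else is forced ahead of A, so its earliest slot is position 3 + 1 = 4.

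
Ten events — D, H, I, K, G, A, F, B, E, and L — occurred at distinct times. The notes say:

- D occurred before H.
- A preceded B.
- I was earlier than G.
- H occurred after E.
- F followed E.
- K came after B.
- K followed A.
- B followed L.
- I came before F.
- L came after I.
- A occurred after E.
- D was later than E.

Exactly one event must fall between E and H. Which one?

Tracing the constraints gives E → D → H, so D sits after E and before H.
No other event is forced both after E and before H.

D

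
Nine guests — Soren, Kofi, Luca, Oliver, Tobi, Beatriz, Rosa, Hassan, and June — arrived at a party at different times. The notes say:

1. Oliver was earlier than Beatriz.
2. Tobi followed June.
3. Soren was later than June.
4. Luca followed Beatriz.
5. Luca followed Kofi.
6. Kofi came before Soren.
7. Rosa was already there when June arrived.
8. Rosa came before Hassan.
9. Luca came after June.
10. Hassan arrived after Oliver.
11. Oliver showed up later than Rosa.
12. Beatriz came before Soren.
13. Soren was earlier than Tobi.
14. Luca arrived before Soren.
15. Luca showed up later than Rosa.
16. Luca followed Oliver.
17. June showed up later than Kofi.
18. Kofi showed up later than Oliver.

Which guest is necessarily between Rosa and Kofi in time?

Tracing the constraints gives Rosa → Oliver → Kofi, so Oliver sits after Rosa and before Kofi.
No other guest is forced both after Rosa and before Kofi.

Oliver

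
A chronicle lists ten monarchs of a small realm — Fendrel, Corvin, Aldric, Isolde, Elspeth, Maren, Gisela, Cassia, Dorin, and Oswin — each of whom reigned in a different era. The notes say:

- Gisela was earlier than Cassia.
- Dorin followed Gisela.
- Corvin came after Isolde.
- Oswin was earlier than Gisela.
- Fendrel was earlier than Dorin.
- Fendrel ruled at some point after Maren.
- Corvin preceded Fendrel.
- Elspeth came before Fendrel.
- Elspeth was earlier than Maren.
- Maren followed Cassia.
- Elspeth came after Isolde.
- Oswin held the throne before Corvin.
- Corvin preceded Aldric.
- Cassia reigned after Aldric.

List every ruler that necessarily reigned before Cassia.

Aldric, Corvin, Gisela, Isolde, Oswin

Directly stated before Cassia: Aldric and Gisela.
Corvin reaches Cassia via Corvin → Aldric → Cassia.
Isolde reaches Cassia via Isolde → Corvin → Aldric → Cassia.
Oswin reaches Cassia via Oswin → Gisela → Cassia.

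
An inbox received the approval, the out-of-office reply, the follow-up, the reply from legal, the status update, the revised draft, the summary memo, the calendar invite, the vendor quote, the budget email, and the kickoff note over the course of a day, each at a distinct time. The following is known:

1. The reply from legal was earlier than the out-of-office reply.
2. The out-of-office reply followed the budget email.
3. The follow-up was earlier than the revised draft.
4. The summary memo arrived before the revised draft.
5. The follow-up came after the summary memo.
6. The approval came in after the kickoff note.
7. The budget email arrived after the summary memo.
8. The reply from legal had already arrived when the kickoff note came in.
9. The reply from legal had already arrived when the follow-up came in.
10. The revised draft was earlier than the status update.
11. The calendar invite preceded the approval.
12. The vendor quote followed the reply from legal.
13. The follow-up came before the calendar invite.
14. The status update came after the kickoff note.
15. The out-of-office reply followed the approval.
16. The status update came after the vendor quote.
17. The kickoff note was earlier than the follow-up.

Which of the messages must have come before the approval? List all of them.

Directly stated before the approval: the calendar invite and the kickoff note.
The follow-up reaches the approval via the follow-up → the calendar invite → the approval.
The reply from legal reaches the approval via the reply from legal → the kickoff note → the approval.
The summary memo reaches the approval via the summary memo → the follow-up → the calendar invite → the approval.

the calendar invite, the follow-up, the kickoff note, the reply from legal, the summary memo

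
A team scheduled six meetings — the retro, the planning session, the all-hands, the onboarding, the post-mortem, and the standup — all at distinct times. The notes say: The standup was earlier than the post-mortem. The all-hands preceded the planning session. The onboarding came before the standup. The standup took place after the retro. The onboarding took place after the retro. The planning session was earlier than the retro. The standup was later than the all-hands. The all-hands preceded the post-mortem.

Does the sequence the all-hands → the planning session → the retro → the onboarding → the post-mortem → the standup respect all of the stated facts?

The constraints require the standup before the post-mortem, but in the proposed sequence the post-mortem appears ahead of the standup. That one violation is enough.

no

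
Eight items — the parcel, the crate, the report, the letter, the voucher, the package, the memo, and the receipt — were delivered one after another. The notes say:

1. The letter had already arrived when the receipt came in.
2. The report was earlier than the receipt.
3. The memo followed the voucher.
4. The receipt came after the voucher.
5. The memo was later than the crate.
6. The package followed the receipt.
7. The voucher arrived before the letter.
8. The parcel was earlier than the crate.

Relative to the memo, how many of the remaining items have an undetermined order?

4

Forced before the memo: the crate, the parcel, and the voucher.
That leaves the letter, the package, the receipt, and the report with no forced order relative to the memo — 4.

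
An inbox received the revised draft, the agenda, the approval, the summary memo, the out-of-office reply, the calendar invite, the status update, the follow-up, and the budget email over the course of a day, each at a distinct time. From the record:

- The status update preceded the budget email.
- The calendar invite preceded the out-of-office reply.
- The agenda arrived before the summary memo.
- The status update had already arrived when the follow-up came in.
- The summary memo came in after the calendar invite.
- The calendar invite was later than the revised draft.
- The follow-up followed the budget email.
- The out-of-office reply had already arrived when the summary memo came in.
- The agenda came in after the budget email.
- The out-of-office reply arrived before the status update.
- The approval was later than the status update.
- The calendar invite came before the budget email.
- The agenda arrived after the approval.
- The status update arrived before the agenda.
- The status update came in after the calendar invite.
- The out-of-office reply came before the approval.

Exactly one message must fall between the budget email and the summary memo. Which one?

the agenda

Tracing the constraints gives the budget email → the agenda → the summary memo, so the agenda sits after the budget email and before the summary memo.
No other message is forced both after the budget email and before the summary memo.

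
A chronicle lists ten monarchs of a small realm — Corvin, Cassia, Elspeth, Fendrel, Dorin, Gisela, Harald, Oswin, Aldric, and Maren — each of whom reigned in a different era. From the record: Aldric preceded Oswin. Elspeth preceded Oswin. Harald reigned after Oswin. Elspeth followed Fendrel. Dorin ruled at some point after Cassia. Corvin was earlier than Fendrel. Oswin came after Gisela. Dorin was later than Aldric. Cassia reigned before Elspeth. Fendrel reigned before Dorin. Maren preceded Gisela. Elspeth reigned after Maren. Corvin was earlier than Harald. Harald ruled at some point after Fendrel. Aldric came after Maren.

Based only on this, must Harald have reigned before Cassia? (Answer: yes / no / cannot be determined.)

Tracing the constraints gives Cassia → Elspeth → Oswin → Harald, so Cassia must come before Harald.
That means Harald cannot be before Cassia.

no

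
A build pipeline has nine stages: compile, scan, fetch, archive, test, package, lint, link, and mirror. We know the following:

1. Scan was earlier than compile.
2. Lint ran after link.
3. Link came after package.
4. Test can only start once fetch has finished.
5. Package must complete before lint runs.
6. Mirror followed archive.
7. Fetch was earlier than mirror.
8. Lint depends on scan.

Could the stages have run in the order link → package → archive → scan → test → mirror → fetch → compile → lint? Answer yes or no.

no

The constraints require package before link, but in the proposed sequence link appears ahead of package. That one violation is enough.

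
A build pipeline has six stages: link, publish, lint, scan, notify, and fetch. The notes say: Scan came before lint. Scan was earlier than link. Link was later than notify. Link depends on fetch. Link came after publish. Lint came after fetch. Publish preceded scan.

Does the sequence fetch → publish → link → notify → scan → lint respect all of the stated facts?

no

The constraints require notify before link, but in the proposed sequence link appears ahead of notify. That one violation is enough.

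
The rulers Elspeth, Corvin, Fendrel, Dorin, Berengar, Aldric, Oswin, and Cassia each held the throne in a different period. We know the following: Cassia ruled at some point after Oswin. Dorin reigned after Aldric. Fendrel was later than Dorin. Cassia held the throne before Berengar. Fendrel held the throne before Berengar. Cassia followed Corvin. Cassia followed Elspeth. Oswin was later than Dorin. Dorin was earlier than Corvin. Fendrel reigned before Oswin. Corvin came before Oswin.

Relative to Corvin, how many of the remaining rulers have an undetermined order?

2

Forced before Corvin: Aldric and Dorin; forced after Corvin: Berengar, Cassia, and Oswin.
That leaves Elspeth and Fendrel with no forced order relative to Corvin — 2.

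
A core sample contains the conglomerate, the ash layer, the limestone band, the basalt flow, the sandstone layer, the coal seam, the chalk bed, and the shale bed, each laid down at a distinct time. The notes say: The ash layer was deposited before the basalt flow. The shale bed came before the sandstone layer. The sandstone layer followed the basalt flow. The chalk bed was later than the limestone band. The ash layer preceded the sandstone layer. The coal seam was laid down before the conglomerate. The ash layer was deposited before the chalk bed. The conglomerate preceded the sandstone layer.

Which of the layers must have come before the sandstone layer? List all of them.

Directly stated before the sandstone layer: the ash layer, the basalt flow, the conglomerate, and the shale bed.
The coal seam reaches the sandstone layer via the coal seam → the conglomerate → the sandstone layer.

the ash layer, the basalt flow, the coal seam, the conglomerate, the shale bed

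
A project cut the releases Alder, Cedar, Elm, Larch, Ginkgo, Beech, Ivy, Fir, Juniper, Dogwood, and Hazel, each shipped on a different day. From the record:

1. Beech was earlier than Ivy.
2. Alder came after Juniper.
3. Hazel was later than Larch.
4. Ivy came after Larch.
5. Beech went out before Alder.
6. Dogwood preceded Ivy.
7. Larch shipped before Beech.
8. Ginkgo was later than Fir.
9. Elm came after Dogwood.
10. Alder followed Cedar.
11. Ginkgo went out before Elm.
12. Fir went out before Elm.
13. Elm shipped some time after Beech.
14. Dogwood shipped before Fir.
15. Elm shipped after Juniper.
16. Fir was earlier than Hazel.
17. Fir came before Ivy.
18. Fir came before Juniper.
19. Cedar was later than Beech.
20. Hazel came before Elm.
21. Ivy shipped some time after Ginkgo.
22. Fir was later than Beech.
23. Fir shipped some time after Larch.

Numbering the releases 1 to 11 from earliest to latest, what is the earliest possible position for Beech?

Larch must come before Beech — 1 forced predecessor.
Nothing else is forced ahead of Beech, so its earliest slot is position 1 + 1 = 2.

2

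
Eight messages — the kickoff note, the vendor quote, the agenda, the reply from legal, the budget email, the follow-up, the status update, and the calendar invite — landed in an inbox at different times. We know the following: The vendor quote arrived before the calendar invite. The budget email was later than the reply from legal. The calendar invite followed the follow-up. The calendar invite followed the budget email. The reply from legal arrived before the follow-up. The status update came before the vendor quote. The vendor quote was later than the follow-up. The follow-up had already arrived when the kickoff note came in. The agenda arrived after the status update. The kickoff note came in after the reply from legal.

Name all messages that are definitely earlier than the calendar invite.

the budget email, the follow-up, the reply from legal, the status update, the vendor quote

Directly stated before the calendar invite: the budget email, the follow-up, and the vendor quote.
The reply from legal reaches the calendar invite via the reply from legal → the budget email → the calendar invite.
The status update reaches the calendar invite via the status update → the vendor quote → the calendar invite.
No chain forces the kickoff note (or any of the others) ahead of the calendar invite.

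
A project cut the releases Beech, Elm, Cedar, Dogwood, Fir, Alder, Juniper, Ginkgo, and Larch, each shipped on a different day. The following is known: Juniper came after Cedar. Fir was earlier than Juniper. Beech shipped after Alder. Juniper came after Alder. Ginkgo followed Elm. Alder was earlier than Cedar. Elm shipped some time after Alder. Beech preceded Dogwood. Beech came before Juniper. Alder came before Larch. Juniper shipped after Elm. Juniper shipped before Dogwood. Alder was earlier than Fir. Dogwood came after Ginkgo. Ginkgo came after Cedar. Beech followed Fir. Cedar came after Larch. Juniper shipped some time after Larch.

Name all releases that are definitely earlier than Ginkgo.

Directly stated before Ginkgo: Cedar and Elm.
Alder reaches Ginkgo via Alder → Cedar → Ginkgo.
Larch reaches Ginkgo via Larch → Cedar → Ginkgo.

Alder, Cedar, Elm, Larch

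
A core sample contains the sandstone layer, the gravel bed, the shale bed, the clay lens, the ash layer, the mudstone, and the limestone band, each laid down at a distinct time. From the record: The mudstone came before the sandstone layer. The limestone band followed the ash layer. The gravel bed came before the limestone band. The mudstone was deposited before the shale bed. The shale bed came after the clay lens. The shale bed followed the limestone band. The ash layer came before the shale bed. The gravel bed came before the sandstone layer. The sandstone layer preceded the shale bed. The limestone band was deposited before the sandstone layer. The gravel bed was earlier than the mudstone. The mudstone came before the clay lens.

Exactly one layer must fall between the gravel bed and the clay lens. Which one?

the mudstone

Tracing the constraints gives the gravel bed → the mudstone → the clay lens, so the mudstone sits after the gravel bed and before the clay lens.
No other layer is forced both after the gravel bed and before the clay lens.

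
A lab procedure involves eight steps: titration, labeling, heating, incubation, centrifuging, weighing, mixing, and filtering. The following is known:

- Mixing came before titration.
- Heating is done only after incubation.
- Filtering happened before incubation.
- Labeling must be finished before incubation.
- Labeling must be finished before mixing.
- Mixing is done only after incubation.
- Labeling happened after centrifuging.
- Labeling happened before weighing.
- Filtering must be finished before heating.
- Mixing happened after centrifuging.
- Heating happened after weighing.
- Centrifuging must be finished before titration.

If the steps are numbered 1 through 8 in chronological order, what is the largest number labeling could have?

Labeling must come before heating, incubation, mixing, titration, and weighing — 5 steps forced after it.
Everything else can be placed before labeling in some valid order, so labeling can sit as late as position 8 − 5 = 3.

3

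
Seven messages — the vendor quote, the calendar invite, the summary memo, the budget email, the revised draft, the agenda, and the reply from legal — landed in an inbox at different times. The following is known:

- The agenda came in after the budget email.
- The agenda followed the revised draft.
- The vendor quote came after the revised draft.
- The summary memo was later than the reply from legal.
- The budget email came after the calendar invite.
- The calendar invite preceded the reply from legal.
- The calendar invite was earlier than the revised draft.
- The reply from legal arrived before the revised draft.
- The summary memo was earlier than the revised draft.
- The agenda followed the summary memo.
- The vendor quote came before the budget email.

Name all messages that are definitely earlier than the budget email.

Directly stated before the budget email: the calendar invite and the vendor quote.
The reply from legal reaches the budget email via the reply from legal → the revised draft → the vendor quote → the budget email.
The revised draft reaches the budget email via the revised draft → the vendor quote → the budget email.
The summary memo reaches the budget email via the summary memo → the revised draft → the vendor quote → the budget email.
No chain forces the agenda ahead of the budget email.

the calendar invite, the reply from legal, the revised draft, the summary memo, the vendor quote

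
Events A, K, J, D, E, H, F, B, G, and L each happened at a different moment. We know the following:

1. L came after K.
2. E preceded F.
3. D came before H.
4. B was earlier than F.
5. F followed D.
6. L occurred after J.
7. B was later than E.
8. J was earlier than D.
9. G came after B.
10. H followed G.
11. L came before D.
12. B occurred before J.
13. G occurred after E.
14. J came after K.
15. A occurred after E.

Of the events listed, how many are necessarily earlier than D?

Directly stated before D: J and L.
B reaches D via B → J → D.
E reaches D via E → B → J → D.
K reaches D via K → L → D.
No chain forces G (or any of the others) ahead of D.
That's B, E, J, K, and L — 5 in all.

5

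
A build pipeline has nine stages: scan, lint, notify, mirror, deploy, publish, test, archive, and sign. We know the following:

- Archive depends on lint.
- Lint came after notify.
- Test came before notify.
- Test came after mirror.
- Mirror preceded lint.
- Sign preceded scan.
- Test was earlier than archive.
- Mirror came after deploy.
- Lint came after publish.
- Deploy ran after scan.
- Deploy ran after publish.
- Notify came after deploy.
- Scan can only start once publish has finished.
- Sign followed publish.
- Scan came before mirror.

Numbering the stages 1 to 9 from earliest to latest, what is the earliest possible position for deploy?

Publish, scan, and sign must all come before deploy — 3 forced predecessors.
Nothing else is forced ahead of deploy, so its earliest slot is position 3 + 1 = 4.

4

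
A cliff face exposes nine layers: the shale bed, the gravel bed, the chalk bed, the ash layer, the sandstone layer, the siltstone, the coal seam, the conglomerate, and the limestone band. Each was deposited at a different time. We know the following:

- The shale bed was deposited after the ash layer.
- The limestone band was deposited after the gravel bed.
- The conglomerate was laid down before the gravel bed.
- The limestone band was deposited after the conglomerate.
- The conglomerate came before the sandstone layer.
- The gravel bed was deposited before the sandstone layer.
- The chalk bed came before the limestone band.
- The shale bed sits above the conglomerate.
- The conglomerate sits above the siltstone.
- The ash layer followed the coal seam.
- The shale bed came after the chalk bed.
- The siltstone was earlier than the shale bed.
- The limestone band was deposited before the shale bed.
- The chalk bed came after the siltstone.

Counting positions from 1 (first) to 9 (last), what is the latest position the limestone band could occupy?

8

The limestone band must come before the shale bed — 1 layer forced after it.
Everything else can be placed before the limestone band in some valid order, so the limestone band can sit as late as position 9 − 1 = 8.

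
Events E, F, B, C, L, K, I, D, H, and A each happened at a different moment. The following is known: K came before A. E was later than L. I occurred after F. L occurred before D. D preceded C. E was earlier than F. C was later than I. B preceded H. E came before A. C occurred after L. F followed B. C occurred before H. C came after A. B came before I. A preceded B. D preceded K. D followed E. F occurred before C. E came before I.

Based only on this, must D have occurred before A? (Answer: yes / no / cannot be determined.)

Chain the constraints: D → K → A. Each link is directly stated, so D comes before A.

yes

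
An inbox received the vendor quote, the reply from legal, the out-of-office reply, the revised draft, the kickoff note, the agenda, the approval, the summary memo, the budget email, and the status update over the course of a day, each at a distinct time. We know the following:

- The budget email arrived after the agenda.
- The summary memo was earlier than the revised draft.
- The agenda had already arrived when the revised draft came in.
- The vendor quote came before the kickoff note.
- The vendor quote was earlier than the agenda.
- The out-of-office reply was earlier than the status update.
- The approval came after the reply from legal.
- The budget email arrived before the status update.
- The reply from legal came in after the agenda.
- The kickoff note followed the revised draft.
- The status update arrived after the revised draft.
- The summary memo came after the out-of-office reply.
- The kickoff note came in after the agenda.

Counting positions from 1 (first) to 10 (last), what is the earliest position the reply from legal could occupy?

3

The agenda and the vendor quote must both come before the reply from legal — 2 forced predecessors.
Nothing else is forced ahead of the reply from legal, so its earliest slot is position 2 + 1 = 3.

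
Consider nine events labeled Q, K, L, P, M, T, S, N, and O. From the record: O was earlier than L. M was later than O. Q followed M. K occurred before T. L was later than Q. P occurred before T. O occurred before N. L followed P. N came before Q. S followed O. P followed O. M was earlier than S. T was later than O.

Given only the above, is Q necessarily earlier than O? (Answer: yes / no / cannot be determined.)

no

Tracing the constraints gives O → N → Q, so O must come before Q.
That means Q cannot be before O.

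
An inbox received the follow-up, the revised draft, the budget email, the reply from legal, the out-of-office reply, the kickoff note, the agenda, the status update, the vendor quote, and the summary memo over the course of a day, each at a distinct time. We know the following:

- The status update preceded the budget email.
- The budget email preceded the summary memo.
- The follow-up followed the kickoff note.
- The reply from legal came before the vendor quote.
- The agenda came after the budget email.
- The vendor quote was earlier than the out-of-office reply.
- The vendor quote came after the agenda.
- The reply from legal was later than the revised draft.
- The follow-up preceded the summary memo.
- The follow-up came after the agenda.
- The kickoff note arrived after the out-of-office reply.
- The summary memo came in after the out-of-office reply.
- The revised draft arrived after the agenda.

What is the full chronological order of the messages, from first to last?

The constraints fix every adjacent pair, so only one ordering works:
the status update → the budget email → the agenda → the revised draft → the reply from legal → the vendor quote → the out-of-office reply → the kickoff note → the follow-up → the summary memo.

the status update, the budget email, the agenda, the revised draft, the reply from legal, the vendor quote, the out-of-office reply, the kickoff note, the follow-up, the summary memo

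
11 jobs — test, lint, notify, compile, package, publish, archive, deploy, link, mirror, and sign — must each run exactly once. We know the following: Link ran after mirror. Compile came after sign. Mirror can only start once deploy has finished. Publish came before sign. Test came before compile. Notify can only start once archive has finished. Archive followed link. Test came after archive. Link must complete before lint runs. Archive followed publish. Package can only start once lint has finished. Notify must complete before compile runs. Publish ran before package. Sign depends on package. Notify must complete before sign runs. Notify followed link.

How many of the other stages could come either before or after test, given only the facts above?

4

Forced before test: archive, deploy, link, mirror, and publish; forced after test: compile.
That leaves lint, notify, package, and sign with no forced order relative to test — 4.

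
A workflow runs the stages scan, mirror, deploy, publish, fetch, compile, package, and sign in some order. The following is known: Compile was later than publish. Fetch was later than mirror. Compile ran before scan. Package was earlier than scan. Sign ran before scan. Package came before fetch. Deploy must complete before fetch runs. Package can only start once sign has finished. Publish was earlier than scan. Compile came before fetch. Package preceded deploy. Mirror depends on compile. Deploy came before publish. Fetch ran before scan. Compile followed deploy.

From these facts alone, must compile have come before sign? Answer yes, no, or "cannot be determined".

no

Tracing the constraints gives sign → package → deploy → compile, so sign must come before compile.
That means compile cannot be before sign.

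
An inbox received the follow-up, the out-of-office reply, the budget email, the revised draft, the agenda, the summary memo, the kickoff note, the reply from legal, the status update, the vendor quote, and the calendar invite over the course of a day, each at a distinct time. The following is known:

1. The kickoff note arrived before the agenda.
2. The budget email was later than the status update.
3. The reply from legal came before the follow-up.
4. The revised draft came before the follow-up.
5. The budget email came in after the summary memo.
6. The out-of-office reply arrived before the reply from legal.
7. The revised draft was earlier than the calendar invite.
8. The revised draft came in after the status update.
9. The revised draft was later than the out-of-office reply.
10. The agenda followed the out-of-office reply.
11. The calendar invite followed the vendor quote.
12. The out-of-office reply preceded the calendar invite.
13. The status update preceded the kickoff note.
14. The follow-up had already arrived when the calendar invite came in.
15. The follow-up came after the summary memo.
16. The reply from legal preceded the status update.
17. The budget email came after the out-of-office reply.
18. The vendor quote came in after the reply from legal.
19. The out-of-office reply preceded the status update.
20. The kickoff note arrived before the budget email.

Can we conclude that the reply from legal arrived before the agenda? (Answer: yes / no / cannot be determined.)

Chain the constraints: the reply from legal → the status update → the kickoff note → the agenda. Each link is directly stated, so the reply from legal comes before the agenda.

yes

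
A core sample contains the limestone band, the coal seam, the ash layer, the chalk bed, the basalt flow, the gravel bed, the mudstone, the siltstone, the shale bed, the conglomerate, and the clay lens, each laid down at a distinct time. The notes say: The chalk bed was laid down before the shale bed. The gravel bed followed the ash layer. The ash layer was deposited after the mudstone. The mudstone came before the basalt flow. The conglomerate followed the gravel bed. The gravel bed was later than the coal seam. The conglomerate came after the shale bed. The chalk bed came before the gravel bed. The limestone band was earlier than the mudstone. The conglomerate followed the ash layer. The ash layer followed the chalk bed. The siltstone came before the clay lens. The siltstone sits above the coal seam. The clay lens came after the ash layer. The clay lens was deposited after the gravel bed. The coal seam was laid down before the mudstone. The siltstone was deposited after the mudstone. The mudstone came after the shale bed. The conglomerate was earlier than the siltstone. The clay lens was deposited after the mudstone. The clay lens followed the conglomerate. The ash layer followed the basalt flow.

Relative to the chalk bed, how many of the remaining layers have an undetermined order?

Forced after the chalk bed: the ash layer, the basalt flow, the clay lens, the conglomerate, the gravel bed, the mudstone, the shale bed, and the siltstone.
That leaves the coal seam and the limestone band with no forced order relative to the chalk bed — 2.

2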